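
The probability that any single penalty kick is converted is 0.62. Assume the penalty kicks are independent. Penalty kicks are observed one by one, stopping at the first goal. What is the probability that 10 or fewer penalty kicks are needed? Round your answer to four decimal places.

0.9999

Y = number of penalty kicks to the first success; geometric, p = 0.62.
P(Y ≤ 10) = 1 − (1−p)^10 = 1 − 0.000063 = 0.999937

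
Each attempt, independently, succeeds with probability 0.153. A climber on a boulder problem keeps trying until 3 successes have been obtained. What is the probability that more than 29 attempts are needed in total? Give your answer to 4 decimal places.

0.1579

Needing more than 29 attempts ⇔ fewer than 3 successes in the first 29. With X ~ Binomial(29, 0.153), P(Y > 29) = P(X ≤ 2).
  k=0: C(29,0)·0.153^0·0.847^29 = 0.008102
  k=1: C(29,1)·0.153^1·0.847^28 = 0.042445
  k=2: C(29,2)·0.153^2·0.847^27 = 0.107340
P(X ≤ 2) = 0.157887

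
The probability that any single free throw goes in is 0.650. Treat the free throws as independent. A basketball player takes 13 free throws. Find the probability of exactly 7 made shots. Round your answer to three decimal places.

0.155

X ~ Binomial(n=13, p=0.65).
P(X=7) = C(13,7) · p^7 · (1−p)^6
= 1716 · 0.049022 · 0.0018383 = 0.15464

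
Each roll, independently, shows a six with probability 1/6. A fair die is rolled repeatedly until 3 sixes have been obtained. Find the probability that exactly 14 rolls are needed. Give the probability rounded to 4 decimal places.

0.0486

Y = trial on which the third success occurs; negative binomial, r=3, p=0.166667.
P(Y=14) = C(13,2) · p^3 · (1−p)^11
= 78 · 0.0046296 · 0.13459 = 0.048601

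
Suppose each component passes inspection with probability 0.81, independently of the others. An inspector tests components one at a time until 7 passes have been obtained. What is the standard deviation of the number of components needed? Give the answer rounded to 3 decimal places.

Y = total components until the seventh success; negative binomial with r=7, p=0.81.
SD(Y) = √[r(1−p)/p²] = √(2.02713) = 1.42377

1.424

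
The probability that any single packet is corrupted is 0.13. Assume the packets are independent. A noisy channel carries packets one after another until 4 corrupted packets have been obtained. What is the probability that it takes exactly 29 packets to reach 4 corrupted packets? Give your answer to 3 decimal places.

0.029

Y = trial on which the fourth success occurs; negative binomial, r=4, p=0.13.
P(Y=29) = C(28,3) · p^4 · (1−p)^25
= 3276 · 0.00028561 · 0.03076 = 0.02878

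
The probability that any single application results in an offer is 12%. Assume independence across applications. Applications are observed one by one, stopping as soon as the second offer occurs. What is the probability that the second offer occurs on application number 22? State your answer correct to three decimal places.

0.023

Y = trial on which the second success occurs; negative binomial, r=2, p=0.12.
P(Y=22) = C(21,1) · p^2 · (1−p)^20
= 21 · 0.0144 · 0.077563 = 0.02345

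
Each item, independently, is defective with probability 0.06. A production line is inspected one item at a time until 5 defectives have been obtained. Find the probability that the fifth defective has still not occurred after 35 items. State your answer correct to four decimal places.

0.9437

Needing more than 35 items ⇔ fewer than 5 successes in the first 35. With X ~ Binomial(35, 0.06), P(Y > 35) = P(X ≤ 4).
  k=0: C(35,0)·0.06^0·0.94^35 = 0.114677
  k=1: C(35,1)·0.06^1·0.94^34 = 0.256192
  k=2: C(35,2)·0.06^2·0.94^33 = 0.277996
  k=3: C(35,3)·0.06^3·0.94^32 = 0.195189
  k=4: C(35,4)·0.06^4·0.94^31 = 0.099671
P(X ≤ 4) = 0.943725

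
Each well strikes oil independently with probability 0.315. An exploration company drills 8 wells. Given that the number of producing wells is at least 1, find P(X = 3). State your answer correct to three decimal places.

X ~ Binomial(8, 0.315). Want P(X=3 | X≥1) = P(X=3) / P(X≥1).
P(X=3) = C(8,3)·0.315^3·0.685^5 = 0.26398
P(X≥1) = 1 − 0.04848 = 0.95152
Ratio = 0.26398 / 0.95152 = 0.27743

0.277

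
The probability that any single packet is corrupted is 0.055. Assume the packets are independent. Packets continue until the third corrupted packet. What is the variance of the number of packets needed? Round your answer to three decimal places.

Y = total packets until the third success; negative binomial with r=3, p=0.055.
Var(Y) = r(1−p)/p² = 3·0.945 / 0.055² = 937.19008

937.190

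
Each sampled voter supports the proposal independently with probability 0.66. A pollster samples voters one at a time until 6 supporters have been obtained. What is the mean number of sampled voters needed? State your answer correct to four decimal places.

Y = total sampled voters until the sixth success; negative binomial with r=6, p=0.66.
E[Y] = r / p = 6 / 0.66 = 9.090909

9.0909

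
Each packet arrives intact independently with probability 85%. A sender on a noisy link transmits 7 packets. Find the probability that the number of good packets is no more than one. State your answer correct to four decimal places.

X ~ Binomial(7, 0.85); P(X ≤ 1) = Σ C(7,k) p^k (1−p)^(7−k) over k:
  k=0: C(7,0)·0.85^0·0.15^7 = 0.000002
  k=1: C(7,1)·0.85^1·0.15^6 = 0.000068
Total = 0.000069

0.0001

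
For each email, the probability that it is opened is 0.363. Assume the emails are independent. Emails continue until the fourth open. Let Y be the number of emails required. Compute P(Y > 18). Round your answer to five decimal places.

Needing more than 18 emails ⇔ fewer than 4 successes in the first 18. With X ~ Binomial(18, 0.363), P(Y > 18) = P(X ≤ 3).
  k=0: C(18,0)·0.363^0·0.637^18 = 0.0002982
  k=1: C(18,1)·0.363^1·0.637^17 = 0.0030588
  k=2: C(18,2)·0.363^2·0.637^16 = 0.0148162
  k=3: C(18,3)·0.363^3·0.637^15 = 0.0450300
P(X ≤ 3) = 0.0632031

0.06320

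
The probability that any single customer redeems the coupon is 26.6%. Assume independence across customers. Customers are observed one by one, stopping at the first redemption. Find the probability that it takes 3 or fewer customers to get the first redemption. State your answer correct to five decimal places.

0.60455

Y = number of customers to the first success; geometric, p = 0.266.
P(Y ≤ 3) = 1 − (1−p)^3 = 1 − 0.3954469 = 0.6045531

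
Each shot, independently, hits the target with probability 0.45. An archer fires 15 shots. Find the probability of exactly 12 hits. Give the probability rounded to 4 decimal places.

0.0052

X ~ Binomial(n=15, p=0.45).
P(X=12) = C(15,12) · p^12 · (1−p)^3
= 455 · 6.8953e-05 · 0.16637 = 0.005220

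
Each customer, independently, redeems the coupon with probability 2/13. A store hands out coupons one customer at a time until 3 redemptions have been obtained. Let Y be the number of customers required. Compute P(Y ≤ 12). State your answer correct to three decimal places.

0.277

Finishing within 12 customers ⇔ at least 3 successes in the first 12. With X ~ Binomial(12, 0.153846), P(Y ≤ 12) = 1 − P(X ≤ 2).
  k=0: C(12,0)·0.153846^0·0.846154^12 = 0.13471
  k=1: C(12,1)·0.153846^1·0.846154^11 = 0.29391
  k=2: C(12,2)·0.153846^2·0.846154^10 = 0.29391
1 − 0.72252 = 0.27748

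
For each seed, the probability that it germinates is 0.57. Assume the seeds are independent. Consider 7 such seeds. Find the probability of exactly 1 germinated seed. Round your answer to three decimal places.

0.025

X ~ Binomial(n=7, p=0.57).
P(X=1) = C(7,1) · p^1 · (1−p)^6
= 7 · 0.57 · 0.0063214 = 0.02522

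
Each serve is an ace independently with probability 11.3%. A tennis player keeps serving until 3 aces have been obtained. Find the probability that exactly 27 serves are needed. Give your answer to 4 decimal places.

0.0264

Y = trial on which the third success occurs; negative binomial, r=3, p=0.113.
P(Y=27) = C(26,2) · p^3 · (1−p)^24
= 325 · 0.0014429 · 0.056256 = 0.026381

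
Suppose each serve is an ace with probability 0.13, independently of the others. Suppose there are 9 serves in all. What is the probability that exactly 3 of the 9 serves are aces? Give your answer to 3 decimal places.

X ~ Binomial(n=9, p=0.13).
P(X=3) = C(9,3) · p^3 · (1−p)^6
= 84 · 0.002197 · 0.43363 = 0.08002

0.080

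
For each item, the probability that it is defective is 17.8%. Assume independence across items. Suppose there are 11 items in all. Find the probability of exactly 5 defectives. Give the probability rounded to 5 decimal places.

X ~ Binomial(n=11, p=0.178).
P(X=5) = C(11,5) · p^5 · (1−p)^6
= 462 · 0.00017869 · 0.30848 = 0.0254667

0.02547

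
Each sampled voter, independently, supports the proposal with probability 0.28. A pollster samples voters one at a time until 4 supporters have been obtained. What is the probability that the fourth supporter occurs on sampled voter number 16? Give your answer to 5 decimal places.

Y = trial on which the fourth success occurs; negative binomial, r=4, p=0.28.
P(Y=16) = C(15,3) · p^4 · (1−p)^12
= 455 · 0.0061466 · 0.019408 = 0.0542792

0.05428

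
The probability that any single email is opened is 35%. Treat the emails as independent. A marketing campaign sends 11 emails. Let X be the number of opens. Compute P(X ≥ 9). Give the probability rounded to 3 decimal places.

X ~ Binomial(11, 0.35); P(X ≥ 9) = Σ C(11,k) p^k (1−p)^(11−k) over k:
  k=9: C(11,9)·0.35^9·0.65^2 = 0.00183
  k=10: C(11,10)·0.35^10·0.65^1 = 0.00020
  k=11: C(11,11)·0.35^11·0.65^0 = 0.00001
Total = 0.00204

0.002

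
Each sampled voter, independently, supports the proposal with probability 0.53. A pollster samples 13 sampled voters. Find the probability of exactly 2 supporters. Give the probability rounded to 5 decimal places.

0.00542

X ~ Binomial(n=13, p=0.53).
P(X=2) = C(13,2) · p^2 · (1−p)^11
= 78 · 0.2809 · 0.00024722 = 0.0054166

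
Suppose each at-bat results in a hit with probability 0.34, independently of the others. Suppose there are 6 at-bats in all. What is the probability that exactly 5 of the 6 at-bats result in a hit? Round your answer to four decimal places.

X ~ Binomial(n=6, p=0.34).
P(X=5) = C(6,5) · p^5 · (1−p)^1
= 6 · 0.0045435 · 0.66 = 0.017992

0.0180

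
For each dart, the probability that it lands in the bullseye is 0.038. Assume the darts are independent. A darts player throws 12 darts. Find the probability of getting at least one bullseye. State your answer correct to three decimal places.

0.372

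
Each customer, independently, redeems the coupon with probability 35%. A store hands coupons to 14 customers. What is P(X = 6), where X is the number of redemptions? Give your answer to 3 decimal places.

0.176

X ~ Binomial(n=14, p=0.35).
P(X=6) = C(14,6) · p^6 · (1−p)^8
= 3003 · 0.0018383 · 0.031864 = 0.17590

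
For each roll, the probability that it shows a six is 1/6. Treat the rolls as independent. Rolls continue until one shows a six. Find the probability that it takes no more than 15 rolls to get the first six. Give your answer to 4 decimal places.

0.9351

Y = number of rolls to the first success; geometric, p = 0.166667.
P(Y ≤ 15) = 1 − (1−p)^15 = 1 − 0.064905 = 0.935095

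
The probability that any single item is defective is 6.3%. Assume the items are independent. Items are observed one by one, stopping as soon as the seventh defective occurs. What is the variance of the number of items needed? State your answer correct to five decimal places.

1652.55732

Y = total items until the seventh success; negative binomial with r=7, p=0.063.
Var(Y) = r(1−p)/p² = 7·0.937 / 0.063² = 1652.5573192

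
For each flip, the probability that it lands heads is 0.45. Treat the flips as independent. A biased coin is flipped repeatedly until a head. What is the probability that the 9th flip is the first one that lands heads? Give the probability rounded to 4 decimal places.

Geometric (trials to first success), p = 0.45.
P(Y = 9) = (1−p)^8 · p = 0.0083734 · 0.45 = 0.003768

0.0038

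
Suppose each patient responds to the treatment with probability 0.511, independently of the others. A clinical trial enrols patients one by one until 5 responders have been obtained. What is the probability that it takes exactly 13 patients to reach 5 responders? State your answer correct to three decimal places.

Y = trial on which the fifth success occurs; negative binomial, r=5, p=0.511.
P(Y=13) = C(12,4) · p^5 · (1−p)^8
= 495 · 0.034842 · 0.0032694 = 0.05639

0.056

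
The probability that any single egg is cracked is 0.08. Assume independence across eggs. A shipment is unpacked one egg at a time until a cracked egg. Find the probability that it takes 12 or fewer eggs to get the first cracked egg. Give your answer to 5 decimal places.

0.63233

Y = number of eggs to the first success; geometric, p = 0.08.
P(Y ≤ 12) = 1 − (1−p)^12 = 1 − 0.3676664 = 0.6323336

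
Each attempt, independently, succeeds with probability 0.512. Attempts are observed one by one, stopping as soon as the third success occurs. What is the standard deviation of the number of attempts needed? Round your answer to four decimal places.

Y = total attempts until the third success; negative binomial with r=3, p=0.512.
SD(Y) = √[r(1−p)/p²] = √(5.584717) = 2.363201

2.3632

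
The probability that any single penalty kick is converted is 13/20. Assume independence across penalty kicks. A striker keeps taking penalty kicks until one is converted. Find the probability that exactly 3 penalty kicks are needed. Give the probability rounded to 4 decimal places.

0.0796

Geometric (trials to first success), p = 0.65.
P(Y = 3) = (1−p)^2 · p = 0.1225 · 0.65 = 0.079625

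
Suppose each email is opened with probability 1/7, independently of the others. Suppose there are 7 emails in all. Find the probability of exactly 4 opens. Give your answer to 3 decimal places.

0.009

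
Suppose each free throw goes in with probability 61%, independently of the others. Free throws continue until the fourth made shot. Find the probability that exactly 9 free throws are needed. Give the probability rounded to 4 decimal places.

Y = trial on which the fourth success occurs; negative binomial, r=4, p=0.61.
P(Y=9) = C(8,3) · p^4 · (1−p)^5
= 56 · 0.13846 · 0.0090224 = 0.069957

0.0700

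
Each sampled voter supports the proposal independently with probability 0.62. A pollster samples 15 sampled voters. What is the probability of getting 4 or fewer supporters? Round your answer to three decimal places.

0.006

X ~ Binomial(15, 0.62); P(X ≤ 4) = Σ C(15,k) p^k (1−p)^(15−k) over k:
  k=0: C(15,0)·0.62^0·0.38^15 = 0.00000
  k=1: C(15,1)·0.62^1·0.38^14 = 0.00001
  k=2: C(15,2)·0.62^2·0.38^13 = 0.00014
  k=3: C(15,3)·0.62^3·0.38^12 = 0.00098
  k=4: C(15,4)·0.62^4·0.38^11 = 0.00481
Total = 0.00595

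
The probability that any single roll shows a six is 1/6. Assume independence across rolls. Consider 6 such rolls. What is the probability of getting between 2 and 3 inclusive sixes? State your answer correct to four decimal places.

0.2545

X ~ Binomial(6, 0.166667); P(2 ≤ X ≤ 3) = Σ C(6,k) p^k (1−p)^(6−k) over k:
  k=2: C(6,2)·0.166667^2·0.833333^4 = 0.200939
  k=3: C(6,3)·0.166667^3·0.833333^3 = 0.053584
Total = 0.254522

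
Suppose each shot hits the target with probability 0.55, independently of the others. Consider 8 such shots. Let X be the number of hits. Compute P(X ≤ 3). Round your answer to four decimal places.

0.2604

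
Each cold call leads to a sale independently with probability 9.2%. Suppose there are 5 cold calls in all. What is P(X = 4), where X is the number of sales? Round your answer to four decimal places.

X ~ Binomial(n=5, p=0.092).
P(X=4) = C(5,4) · p^4 · (1−p)^1
= 5 · 7.1639e-05 · 0.908 = 0.000325

0.0003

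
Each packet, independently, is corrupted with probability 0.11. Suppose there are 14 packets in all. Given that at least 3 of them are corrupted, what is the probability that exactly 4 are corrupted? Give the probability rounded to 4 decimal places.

X ~ Binomial(14, 0.11). Want P(X=4 | X≥3) = P(X=4) / P(X≥3).
P(X=4) = C(14,4)·0.11^4·0.89^10 = 0.045699
P(X≥3) = 1 − 0.195641 − 0.338525 − 0.271961 = 0.193873
Ratio = 0.045699 / 0.193873 = 0.235716

0.2357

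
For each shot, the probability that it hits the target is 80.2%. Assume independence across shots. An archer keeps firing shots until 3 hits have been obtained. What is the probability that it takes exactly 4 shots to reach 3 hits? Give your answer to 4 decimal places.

0.3064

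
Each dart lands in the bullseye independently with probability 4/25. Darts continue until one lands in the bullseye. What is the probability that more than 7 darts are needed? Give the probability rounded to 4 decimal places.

Y = number of darts to the first success; geometric, p = 0.16.
P(Y > 7) = P(first 7 all fail) = (1−p)^7 = 0.295090

0.2951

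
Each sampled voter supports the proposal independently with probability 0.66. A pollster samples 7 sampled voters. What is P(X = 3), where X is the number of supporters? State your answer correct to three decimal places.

0.134

X ~ Binomial(n=7, p=0.66).
P(X=3) = C(7,3) · p^3 · (1−p)^4
= 35 · 0.2875 · 0.013363 = 0.13447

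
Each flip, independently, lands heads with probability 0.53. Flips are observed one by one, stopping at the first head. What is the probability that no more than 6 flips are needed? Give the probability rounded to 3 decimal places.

Y = number of flips to the first success; geometric, p = 0.53.
P(Y ≤ 6) = 1 − (1−p)^6 = 1 − 0.01078 = 0.98922

0.989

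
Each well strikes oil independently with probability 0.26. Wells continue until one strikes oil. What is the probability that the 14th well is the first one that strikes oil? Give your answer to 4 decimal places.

Geometric (trials to first success), p = 0.26.
P(Y = 14) = (1−p)^13 · p = 0.019953 · 0.26 = 0.005188

0.0052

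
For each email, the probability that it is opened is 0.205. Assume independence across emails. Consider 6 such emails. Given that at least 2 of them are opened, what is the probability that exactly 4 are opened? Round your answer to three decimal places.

0.047

X ~ Binomial(6, 0.205). Want P(X=4 | X≥2) = P(X=4) / P(X≥2).
P(X=4) = C(6,4)·0.205^4·0.795^2 = 0.01674
P(X≥2) = 1 − 0.25247 − 0.39061 = 0.35693
Ratio = 0.01674 / 0.35693 = 0.04691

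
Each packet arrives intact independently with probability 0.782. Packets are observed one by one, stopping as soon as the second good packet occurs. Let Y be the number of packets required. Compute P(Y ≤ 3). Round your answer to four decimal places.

0.8781

Finishing within 3 packets ⇔ at least 2 successes in the first 3. With X ~ Binomial(3, 0.782), P(Y ≤ 3) = 1 − P(X ≤ 1).
  k=0: C(3,0)·0.782^0·0.218^3 = 0.010360
  k=1: C(3,1)·0.782^1·0.218^2 = 0.111491
1 − 0.121852 = 0.878148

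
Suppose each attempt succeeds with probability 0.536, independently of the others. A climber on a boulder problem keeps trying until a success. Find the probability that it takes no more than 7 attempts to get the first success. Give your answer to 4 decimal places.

Y = number of attempts to the first success; geometric, p = 0.536.
P(Y ≤ 7) = 1 − (1−p)^7 = 1 − 0.004630 = 0.995370

0.9954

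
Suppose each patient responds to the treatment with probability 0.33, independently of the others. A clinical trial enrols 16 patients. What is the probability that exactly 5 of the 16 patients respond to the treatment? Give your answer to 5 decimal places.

0.20877

X ~ Binomial(n=16, p=0.33).
P(X=5) = C(16,5) · p^5 · (1−p)^11
= 4368 · 0.0039135 · 0.012213 = 0.2087734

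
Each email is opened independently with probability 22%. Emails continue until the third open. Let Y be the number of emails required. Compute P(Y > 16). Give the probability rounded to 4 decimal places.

0.2827

Needing more than 16 emails ⇔ fewer than 3 successes in the first 16. With X ~ Binomial(16, 0.22), P(Y > 16) = P(X ≤ 2).
  k=0: C(16,0)·0.22^0·0.78^16 = 0.018772
  k=1: C(16,1)·0.22^1·0.78^15 = 0.084715
  k=2: C(16,2)·0.22^2·0.78^14 = 0.179205
P(X ≤ 2) = 0.282693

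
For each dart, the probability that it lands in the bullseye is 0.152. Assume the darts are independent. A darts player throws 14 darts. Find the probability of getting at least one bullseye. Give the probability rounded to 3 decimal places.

P(at least one) = 1 − P(none) = 1 − (1 − 0.152)^14
= 1 − 0.09944 = 0.90056

0.901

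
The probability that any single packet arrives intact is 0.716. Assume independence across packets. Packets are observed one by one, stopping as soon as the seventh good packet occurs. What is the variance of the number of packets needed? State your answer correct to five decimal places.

3.87784

Y = total packets until the seventh success; negative binomial with r=7, p=0.716.
Var(Y) = r(1−p)/p² = 7·0.284 / 0.716² = 3.8778440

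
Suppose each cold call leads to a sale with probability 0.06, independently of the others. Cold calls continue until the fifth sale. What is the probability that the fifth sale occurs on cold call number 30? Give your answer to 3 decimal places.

0.004

Y = trial on which the fifth success occurs; negative binomial, r=5, p=0.06.
P(Y=30) = C(29,4) · p^5 · (1−p)^25
= 23751 · 7.776e-07 · 0.21291 = 0.00393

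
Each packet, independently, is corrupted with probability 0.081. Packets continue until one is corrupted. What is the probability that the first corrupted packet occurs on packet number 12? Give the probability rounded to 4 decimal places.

Geometric (trials to first success), p = 0.081.
P(Y = 12) = (1−p)^11 · p = 0.39488 · 0.081 = 0.031986

0.0320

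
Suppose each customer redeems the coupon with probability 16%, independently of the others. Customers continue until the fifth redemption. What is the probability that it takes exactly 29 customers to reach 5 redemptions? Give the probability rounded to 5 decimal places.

0.03270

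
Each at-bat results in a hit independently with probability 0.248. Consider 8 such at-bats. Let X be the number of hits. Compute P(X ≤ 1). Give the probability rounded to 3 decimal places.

0.372

X ~ Binomial(8, 0.248); P(X ≤ 1) = Σ C(8,k) p^k (1−p)^(8−k) over k:
  k=0: C(8,0)·0.248^0·0.752^8 = 0.10227
  k=1: C(8,1)·0.248^1·0.752^7 = 0.26982
Total = 0.37208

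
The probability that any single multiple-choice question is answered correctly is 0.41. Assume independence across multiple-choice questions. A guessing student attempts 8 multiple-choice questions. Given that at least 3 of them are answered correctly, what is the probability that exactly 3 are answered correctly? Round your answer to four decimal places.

0.3913

X ~ Binomial(8, 0.41). Want P(X=3 | X≥3) = P(X=3) / P(X≥3).
P(X=3) = C(8,3)·0.41^3·0.59^5 = 0.275930
P(X≥3) = 1 − 0.014683 − 0.081628 − 0.198535 = 0.705154
Ratio = 0.275930 / 0.705154 = 0.391305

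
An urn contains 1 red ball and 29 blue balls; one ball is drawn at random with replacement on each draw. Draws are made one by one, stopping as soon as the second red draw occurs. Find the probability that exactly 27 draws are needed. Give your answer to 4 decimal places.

Y = trial on which the second success occurs; negative binomial, r=2, p=0.033333.
P(Y=27) = C(26,1) · p^2 · (1−p)^25
= 26 · 0.0011111 · 0.42847 = 0.012378

0.0124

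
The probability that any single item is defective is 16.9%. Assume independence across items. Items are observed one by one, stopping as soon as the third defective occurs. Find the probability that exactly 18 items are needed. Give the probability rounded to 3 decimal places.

Y = trial on which the third success occurs; negative binomial, r=3, p=0.169.
P(Y=18) = C(17,2) · p^3 · (1−p)^15
= 136 · 0.0048268 · 0.062232 = 0.04085

0.041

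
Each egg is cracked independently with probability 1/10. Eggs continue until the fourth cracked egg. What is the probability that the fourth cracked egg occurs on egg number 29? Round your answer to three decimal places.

Y = trial on which the fourth success occurs; negative binomial, r=4, p=0.10.
P(Y=29) = C(28,3) · p^4 · (1−p)^25
= 3276 · 0.0001 · 0.07179 = 0.02352

0.024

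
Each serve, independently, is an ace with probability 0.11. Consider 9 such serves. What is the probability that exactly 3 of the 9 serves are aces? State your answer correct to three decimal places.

X ~ Binomial(n=9, p=0.11).
P(X=3) = C(9,3) · p^3 · (1−p)^6
= 84 · 0.001331 · 0.49698 = 0.05556

0.056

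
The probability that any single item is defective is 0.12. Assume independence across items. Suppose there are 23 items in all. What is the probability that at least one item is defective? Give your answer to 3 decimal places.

P(at least one) = 1 − P(none) = 1 − (1 − 0.12)^23
= 1 − 0.05286 = 0.94714

0.947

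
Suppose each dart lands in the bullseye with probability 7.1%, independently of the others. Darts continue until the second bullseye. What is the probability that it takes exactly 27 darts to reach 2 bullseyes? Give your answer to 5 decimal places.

0.02079

Y = trial on which the second success occurs; negative binomial, r=2, p=0.071.
P(Y=27) = C(26,1) · p^2 · (1−p)^25
= 26 · 0.005041 · 0.15863 = 0.0207914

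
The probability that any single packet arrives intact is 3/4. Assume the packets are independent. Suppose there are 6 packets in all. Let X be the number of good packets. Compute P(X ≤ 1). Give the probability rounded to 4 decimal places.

0.0046

X ~ Binomial(6, 0.75); P(X ≤ 1) = Σ C(6,k) p^k (1−p)^(6−k) over k:
  k=0: C(6,0)·0.75^0·0.25^6 = 0.000244
  k=1: C(6,1)·0.75^1·0.25^5 = 0.004395
Total = 0.004639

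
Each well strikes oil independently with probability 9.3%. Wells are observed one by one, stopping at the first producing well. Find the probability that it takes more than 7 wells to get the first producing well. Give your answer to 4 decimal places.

Y = number of wells to the first success; geometric, p = 0.093.
P(Y > 7) = P(first 7 all fail) = (1−p)^7 = 0.504953

0.5050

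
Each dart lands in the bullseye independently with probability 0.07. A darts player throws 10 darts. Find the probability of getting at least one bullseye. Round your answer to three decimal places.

0.516

P(at least one) = 1 − P(none) = 1 − (1 − 0.07)^10
= 1 − 0.48398 = 0.51602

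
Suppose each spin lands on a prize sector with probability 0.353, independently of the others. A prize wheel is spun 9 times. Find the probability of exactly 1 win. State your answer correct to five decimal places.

X ~ Binomial(n=9, p=0.353).
P(X=1) = C(9,1) · p^1 · (1−p)^8
= 9 · 0.353 · 0.030707 = 0.0975554

0.09756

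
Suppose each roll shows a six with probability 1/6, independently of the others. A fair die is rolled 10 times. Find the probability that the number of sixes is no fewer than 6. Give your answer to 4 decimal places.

X ~ Binomial(10, 0.166667); P(X ≥ 6) = Σ C(10,k) p^k (1−p)^(10−k) over k:
  k=6: C(10,6)·0.166667^6·0.833333^4 = 0.002171
  k=7: C(10,7)·0.166667^7·0.833333^3 = 0.000248
  k=8: C(10,8)·0.166667^8·0.833333^2 = 0.000019
  k=9: C(10,9)·0.166667^9·0.833333^1 = 0.000001
  k=10: C(10,10)·0.166667^10·0.833333^0 = 0.000000
Total = 0.002438

0.0024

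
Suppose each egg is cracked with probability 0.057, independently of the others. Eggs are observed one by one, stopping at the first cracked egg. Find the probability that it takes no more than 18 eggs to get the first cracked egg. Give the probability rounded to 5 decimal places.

0.65230

Y = number of eggs to the first success; geometric, p = 0.057.
P(Y ≤ 18) = 1 − (1−p)^18 = 1 − 0.3477046 = 0.6522954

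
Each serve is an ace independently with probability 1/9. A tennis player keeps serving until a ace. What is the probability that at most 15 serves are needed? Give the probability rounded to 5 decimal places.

0.82911

Y = number of serves to the first success; geometric, p = 0.111111.
P(Y ≤ 15) = 1 − (1−p)^15 = 1 − 0.1708882 = 0.8291118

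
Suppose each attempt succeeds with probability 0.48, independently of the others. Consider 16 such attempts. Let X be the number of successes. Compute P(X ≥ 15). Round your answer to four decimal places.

X ~ Binomial(16, 0.48); P(X ≥ 15) = Σ C(16,k) p^k (1−p)^(16−k) over k:
  k=15: C(16,15)·0.48^15·0.52^1 = 0.000138
  k=16: C(16,16)·0.48^16·0.52^0 = 0.000008
Total = 0.000146

0.0001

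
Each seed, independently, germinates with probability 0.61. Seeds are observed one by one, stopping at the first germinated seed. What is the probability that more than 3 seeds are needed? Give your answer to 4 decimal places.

0.0593

Y = number of seeds to the first success; geometric, p = 0.61.
P(Y > 3) = P(first 3 all fail) = (1−p)^3 = 0.059319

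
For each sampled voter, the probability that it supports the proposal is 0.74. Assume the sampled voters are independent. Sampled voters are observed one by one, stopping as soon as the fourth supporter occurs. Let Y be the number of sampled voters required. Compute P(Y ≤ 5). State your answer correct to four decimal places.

0.6117

Finishing within 5 sampled voters ⇔ at least 4 successes in the first 5. With X ~ Binomial(5, 0.74), P(Y ≤ 5) = 1 − P(X ≤ 3).
  k=0: C(5,0)·0.74^0·0.26^5 = 0.001188
  k=1: C(5,1)·0.74^1·0.26^4 = 0.016908
  k=2: C(5,2)·0.74^2·0.26^3 = 0.096246
  k=3: C(5,3)·0.74^3·0.26^2 = 0.273931
1 − 0.388274 = 0.611726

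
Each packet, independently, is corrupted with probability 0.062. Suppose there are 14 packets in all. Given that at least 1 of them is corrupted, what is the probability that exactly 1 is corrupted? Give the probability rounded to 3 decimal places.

0.638

X ~ Binomial(14, 0.062). Want P(X=1 | X≥1) = P(X=1) / P(X≥1).
P(X=1) = C(14,1)·0.062^1·0.938^13 = 0.37771
P(X≥1) = 1 − 0.40817 = 0.59183
Ratio = 0.37771 / 0.59183 = 0.63820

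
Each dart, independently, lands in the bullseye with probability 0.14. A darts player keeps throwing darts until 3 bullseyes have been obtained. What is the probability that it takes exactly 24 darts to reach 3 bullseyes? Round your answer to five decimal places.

Y = trial on which the third success occurs; negative binomial, r=3, p=0.14.
P(Y=24) = C(23,2) · p^3 · (1−p)^21
= 253 · 0.002744 · 0.042118 = 0.0292396

0.02924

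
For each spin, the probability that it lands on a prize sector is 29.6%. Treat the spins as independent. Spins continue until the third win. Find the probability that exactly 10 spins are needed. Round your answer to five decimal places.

0.08002

Y = trial on which the third success occurs; negative binomial, r=3, p=0.296.
P(Y=10) = C(9,2) · p^3 · (1−p)^7
= 36 · 0.025934 · 0.085705 = 0.0800177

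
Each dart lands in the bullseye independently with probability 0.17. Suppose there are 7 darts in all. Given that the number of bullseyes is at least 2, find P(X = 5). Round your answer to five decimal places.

0.00605

X ~ Binomial(7, 0.17). Want P(X=5 | X≥2) = P(X=5) / P(X≥2).
P(X=5) = C(7,5)·0.17^5·0.83^2 = 0.0020541
P(X≥2) = 1 − 0.2713605 − 0.3890590 = 0.3395804
Ratio = 0.0020541 / 0.3395804 = 0.0060489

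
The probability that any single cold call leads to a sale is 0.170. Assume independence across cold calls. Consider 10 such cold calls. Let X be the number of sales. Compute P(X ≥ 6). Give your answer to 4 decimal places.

X ~ Binomial(10, 0.17); P(X ≥ 6) = Σ C(10,k) p^k (1−p)^(10−k) over k:
  k=6: C(10,6)·0.17^6·0.83^4 = 0.002406
  k=7: C(10,7)·0.17^7·0.83^3 = 0.000282
  k=8: C(10,8)·0.17^8·0.83^2 = 0.000022
  k=9: C(10,9)·0.17^9·0.83^1 = 0.000001
  k=10: C(10,10)·0.17^10·0.83^0 = 0.000000
Total = 0.002710

0.0027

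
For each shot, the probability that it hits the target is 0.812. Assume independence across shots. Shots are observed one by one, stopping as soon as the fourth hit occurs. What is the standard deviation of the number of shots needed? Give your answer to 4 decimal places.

1.0680

Y = total shots until the fourth success; negative binomial with r=4, p=0.812.
SD(Y) = √[r(1−p)/p²] = √(1.140528) = 1.067955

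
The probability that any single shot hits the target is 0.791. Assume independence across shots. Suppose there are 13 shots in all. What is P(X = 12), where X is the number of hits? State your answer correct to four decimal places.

X ~ Binomial(n=13, p=0.791).
P(X=12) = C(13,12) · p^12 · (1−p)^1
= 13 · 0.059995 · 0.209 = 0.163007

0.1630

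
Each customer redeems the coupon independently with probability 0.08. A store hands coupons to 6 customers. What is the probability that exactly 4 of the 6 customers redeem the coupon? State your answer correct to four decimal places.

0.0005

X ~ Binomial(n=6, p=0.08).
P(X=4) = C(6,4) · p^4 · (1−p)^2
= 15 · 4.096e-05 · 0.8464 = 0.000520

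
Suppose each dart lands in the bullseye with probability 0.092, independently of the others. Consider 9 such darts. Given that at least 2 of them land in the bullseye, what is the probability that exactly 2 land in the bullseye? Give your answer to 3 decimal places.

X ~ Binomial(9, 0.092). Want P(X=2 | X≥2) = P(X=2) / P(X≥2).
P(X=2) = C(9,2)·0.092^2·0.908^7 = 0.15505
P(X≥2) = 1 − 0.41954 − 0.38258 = 0.19789
Ratio = 0.15505 / 0.19789 = 0.78355

0.784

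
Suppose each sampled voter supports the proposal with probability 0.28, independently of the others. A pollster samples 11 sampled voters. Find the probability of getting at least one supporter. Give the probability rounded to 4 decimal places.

P(at least one) = 1 − P(none) = 1 − (1 − 0.28)^11
= 1 − 0.026956 = 0.973044

0.9730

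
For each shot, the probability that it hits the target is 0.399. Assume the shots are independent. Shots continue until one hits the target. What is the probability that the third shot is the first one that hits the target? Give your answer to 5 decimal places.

Geometric (trials to first success), p = 0.399.
P(Y = 3) = (1−p)^2 · p = 0.3612 · 0.399 = 0.1441192

0.14412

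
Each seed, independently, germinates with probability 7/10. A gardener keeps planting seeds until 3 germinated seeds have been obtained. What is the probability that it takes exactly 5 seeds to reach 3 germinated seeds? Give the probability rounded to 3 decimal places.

0.185

Y = trial on which the third success occurs; negative binomial, r=3, p=0.70.
P(Y=5) = C(4,2) · p^3 · (1−p)^2
= 6 · 0.343 · 0.09 = 0.18522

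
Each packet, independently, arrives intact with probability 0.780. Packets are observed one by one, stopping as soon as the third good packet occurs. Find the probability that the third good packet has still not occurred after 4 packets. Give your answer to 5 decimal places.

Needing more than 4 packets ⇔ fewer than 3 successes in the first 4. With X ~ Binomial(4, 0.78), P(Y > 4) = P(X ≤ 2).
  k=0: C(4,0)·0.78^0·0.22^4 = 0.0023426
  k=1: C(4,1)·0.78^1·0.22^3 = 0.0332218
  k=2: C(4,2)·0.78^2·0.22^2 = 0.1766794
P(X ≤ 2) = 0.2122437

0.21224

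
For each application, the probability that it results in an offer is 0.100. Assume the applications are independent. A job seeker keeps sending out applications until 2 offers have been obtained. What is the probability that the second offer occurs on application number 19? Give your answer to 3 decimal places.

Y = trial on which the second success occurs; negative binomial, r=2, p=0.10.
P(Y=19) = C(18,1) · p^2 · (1−p)^17
= 18 · 0.01 · 0.16677 = 0.03002

0.030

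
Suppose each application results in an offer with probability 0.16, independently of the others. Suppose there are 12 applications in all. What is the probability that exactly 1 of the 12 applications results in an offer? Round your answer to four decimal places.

0.2821

X ~ Binomial(n=12, p=0.16).
P(X=1) = C(12,1) · p^1 · (1−p)^11
= 12 · 0.16 · 0.14692 = 0.282081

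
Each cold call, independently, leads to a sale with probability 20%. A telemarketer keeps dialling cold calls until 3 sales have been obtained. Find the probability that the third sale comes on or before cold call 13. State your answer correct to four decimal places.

0.4983

Finishing within 13 cold calls ⇔ at least 3 successes in the first 13. With X ~ Binomial(13, 0.20), P(Y ≤ 13) = 1 − P(X ≤ 2).
  k=0: C(13,0)·0.20^0·0.80^13 = 0.054976
  k=1: C(13,1)·0.20^1·0.80^12 = 0.178671
  k=2: C(13,2)·0.20^2·0.80^11 = 0.268006
1 − 0.501652 = 0.498348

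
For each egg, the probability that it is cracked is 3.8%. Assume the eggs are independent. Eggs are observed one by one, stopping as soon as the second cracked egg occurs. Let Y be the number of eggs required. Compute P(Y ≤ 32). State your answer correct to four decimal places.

Finishing within 32 eggs ⇔ at least 2 successes in the first 32. With X ~ Binomial(32, 0.038), P(Y ≤ 32) = 1 − P(X ≤ 1).
  k=0: C(32,0)·0.038^0·0.962^32 = 0.289469
  k=1: C(32,1)·0.038^1·0.962^31 = 0.365899
1 − 0.655368 = 0.344632

0.3446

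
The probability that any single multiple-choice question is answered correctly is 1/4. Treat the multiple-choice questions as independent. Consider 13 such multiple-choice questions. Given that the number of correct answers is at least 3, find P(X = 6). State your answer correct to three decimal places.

X ~ Binomial(13, 0.25). Want P(X=6 | X≥3) = P(X=6) / P(X≥3).
P(X=6) = C(13,6)·0.25^6·0.75^7 = 0.05592
P(X≥3) = 1 − 0.02376 − 0.10295 − 0.20590 = 0.66740
Ratio = 0.05592 / 0.66740 = 0.08379

0.084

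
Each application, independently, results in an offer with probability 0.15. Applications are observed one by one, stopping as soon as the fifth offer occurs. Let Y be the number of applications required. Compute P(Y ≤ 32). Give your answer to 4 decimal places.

0.5356

Finishing within 32 applications ⇔ at least 5 successes in the first 32. With X ~ Binomial(32, 0.15), P(Y ≤ 32) = 1 − P(X ≤ 4).
  k=0: C(32,0)·0.15^0·0.85^32 = 0.005513
  k=1: C(32,1)·0.15^1·0.85^31 = 0.031133
  k=2: C(32,2)·0.15^2·0.85^30 = 0.085159
  k=3: C(32,3)·0.15^3·0.85^29 = 0.150281
  k=4: C(32,4)·0.15^4·0.85^28 = 0.192271
1 − 0.464358 = 0.535642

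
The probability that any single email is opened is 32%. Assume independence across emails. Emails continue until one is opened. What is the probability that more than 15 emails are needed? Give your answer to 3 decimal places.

0.003

Y = number of emails to the first success; geometric, p = 0.32.
P(Y > 15) = P(first 15 all fail) = (1−p)^15 = 0.00307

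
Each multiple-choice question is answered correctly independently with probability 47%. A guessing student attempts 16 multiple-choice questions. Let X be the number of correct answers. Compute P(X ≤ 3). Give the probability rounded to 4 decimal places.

0.0194

X ~ Binomial(16, 0.47); P(X ≤ 3) = Σ C(16,k) p^k (1−p)^(16−k) over k:
  k=0: C(16,0)·0.47^0·0.53^16 = 0.000039
  k=1: C(16,1)·0.47^1·0.53^15 = 0.000550
  k=2: C(16,2)·0.47^2·0.53^14 = 0.003658
  k=3: C(16,3)·0.47^3·0.53^13 = 0.015138
Total = 0.019385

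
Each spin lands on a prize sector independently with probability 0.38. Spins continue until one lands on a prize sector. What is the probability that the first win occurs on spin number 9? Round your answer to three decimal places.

Geometric (trials to first success), p = 0.38.
P(Y = 9) = (1−p)^8 · p = 0.021834 · 0.38 = 0.00830

0.008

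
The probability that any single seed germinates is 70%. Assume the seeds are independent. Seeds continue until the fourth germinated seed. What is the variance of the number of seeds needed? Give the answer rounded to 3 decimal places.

Y = total seeds until the fourth success; negative binomial with r=4, p=0.70.
Var(Y) = r(1−p)/p² = 4·0.30 / 0.70² = 2.44898

2.449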